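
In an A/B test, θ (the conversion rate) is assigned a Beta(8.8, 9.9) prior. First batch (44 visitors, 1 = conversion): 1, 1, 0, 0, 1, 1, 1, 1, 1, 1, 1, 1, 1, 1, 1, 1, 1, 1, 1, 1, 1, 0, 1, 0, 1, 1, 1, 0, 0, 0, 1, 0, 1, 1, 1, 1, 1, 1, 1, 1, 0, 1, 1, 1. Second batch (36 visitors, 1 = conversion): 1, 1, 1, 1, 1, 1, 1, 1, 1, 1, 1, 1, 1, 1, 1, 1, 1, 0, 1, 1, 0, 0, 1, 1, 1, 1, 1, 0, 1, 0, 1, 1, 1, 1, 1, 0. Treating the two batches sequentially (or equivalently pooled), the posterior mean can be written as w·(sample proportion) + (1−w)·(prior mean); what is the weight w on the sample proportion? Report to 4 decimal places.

0.8105

The Beta prior is conjugate to a Binomial/Bernoulli likelihood; the update adds successes to α and failures to β.
Total number of visitors: n = 44 + 36 = 80.
Posterior mean = (α₀+k)/(α₀+β₀+n) = [n/(α₀+β₀+n)]·(k/n) + [(α₀+β₀)/(α₀+β₀+n)]·α₀/(α₀+β₀), so only n and the prior enter the weight.
The weight on the data is w = n/(α₀+β₀+n) = 80/(8.8+9.9+80) = 80/98.7 = 0.8105.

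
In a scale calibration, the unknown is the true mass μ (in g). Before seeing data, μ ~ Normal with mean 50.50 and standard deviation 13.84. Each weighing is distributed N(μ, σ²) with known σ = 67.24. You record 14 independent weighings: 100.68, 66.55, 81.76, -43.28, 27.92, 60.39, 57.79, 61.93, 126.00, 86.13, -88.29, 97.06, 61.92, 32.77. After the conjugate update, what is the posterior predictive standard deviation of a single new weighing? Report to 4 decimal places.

For Normal data with known variance σ², a Normal(μ₀, σ₀²) prior on μ is conjugate. Posterior precision = 1/σ₀² + n/σ²; posterior mean is the precision-weighted average of μ₀ and x̄.
σ₀² = 13.84² = 191.5456, σ² = 67.24² = 4521.2176; σ² + n·σ₀² = 4521.2176 + 14·191.5456 = 7202.856.
Posterior precision = 1/σ₀² + n/σ² = 1/191.5456 + 14/4521.2176 = (σ² + n·σ₀²)/(σ₀²σ²) = 7202.856/(191.5456·4521.2176); posterior variance σₙ² = σ₀²σ²/(σ² + n·σ₀²) = 191.5456·4521.2176/7202.856 = 120.232771.
Predictive variance for one new observation = σₙ² + σ² = 191.5456·4521.2176/7202.856 + 4521.2176 = σ²·(σ₀² + 7202.856)/7202.856 = 4521.2176·7394.4016/7202.856 = 4641.450371; SD = √(4521.2176·7394.4016/7202.856) = 68.1282.

68.1282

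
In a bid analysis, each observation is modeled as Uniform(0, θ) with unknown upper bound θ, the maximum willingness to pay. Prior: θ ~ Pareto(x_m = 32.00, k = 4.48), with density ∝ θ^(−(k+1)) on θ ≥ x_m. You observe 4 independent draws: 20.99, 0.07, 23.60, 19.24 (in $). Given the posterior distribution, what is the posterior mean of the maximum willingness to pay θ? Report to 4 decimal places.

36.2781

A Pareto(scale x_m, shape k) prior on the upper bound θ of Uniform(0, θ) is conjugate: posterior is Pareto(max(x_m, max xᵢ), k + n).
Sample maximum = 23.60; prior scale x_m = 32.00 → posterior scale = max = 32.00.
Posterior shape = 4.48 + 4 = 8.48.
E[θ|data] = k·x_m/(k−1) = 8.48·32.00/7.48 = 36.2781.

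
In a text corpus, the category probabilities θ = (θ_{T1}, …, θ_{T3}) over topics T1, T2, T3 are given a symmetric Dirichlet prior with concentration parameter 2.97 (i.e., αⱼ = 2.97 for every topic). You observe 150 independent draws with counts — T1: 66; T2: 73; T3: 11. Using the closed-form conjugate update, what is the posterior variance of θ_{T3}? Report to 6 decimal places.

0.000501

The Dirichlet prior is conjugate to the Multinomial likelihood: each posterior αⱼ = prior αⱼ + observed count nⱼ.
Posterior concentration: (68.97, 75.97, 13.97), total = 158.91.
Var[θ_j] = α_j(Σα−α_j)/((Σα)²(Σα+1)) = 13.97·144.94/(158.91²·159.91) = 0.000501.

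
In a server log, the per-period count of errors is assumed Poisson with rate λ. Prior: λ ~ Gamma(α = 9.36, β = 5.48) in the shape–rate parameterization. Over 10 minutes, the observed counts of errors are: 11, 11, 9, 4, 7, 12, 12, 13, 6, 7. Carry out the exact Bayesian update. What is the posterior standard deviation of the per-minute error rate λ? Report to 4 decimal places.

0.6504

With a Gamma(shape α, rate β) prior, the Poisson likelihood is conjugate: the posterior is Gamma(α + ΣXᵢ, β + n).
Sum of counts S = 92 over n = 10 minutes.
Posterior: Gamma(α+S, β+n) = Gamma(9.36+92, 5.48+10) = Gamma(101.36, 15.48).
SD = √α/β = √101.36/15.48 = 0.6504.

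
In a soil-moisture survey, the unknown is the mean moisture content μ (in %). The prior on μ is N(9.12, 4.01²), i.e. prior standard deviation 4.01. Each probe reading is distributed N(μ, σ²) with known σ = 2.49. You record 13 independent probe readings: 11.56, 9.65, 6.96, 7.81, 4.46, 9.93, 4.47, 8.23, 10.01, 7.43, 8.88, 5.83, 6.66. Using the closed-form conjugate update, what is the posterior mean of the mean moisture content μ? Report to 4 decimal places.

7.8739

For Normal data with known variance σ², a Normal(μ₀, σ₀²) prior on μ is conjugate. Posterior precision = 1/σ₀² + n/σ²; posterior mean is the precision-weighted average of μ₀ and x̄.
Σxᵢ = 11.56 + 9.65 + 6.96 + 7.81 + 4.46 + 9.93 + 4.47 + 8.23 + 10.01 + 7.43 + 8.88 + 5.83 + 6.66 = 101.88, so n·x̄ = 101.88.
σ₀² = 4.01² = 16.0801, σ² = 2.49² = 6.2001; σ² + n·σ₀² = 6.2001 + 13·16.0801 = 215.2414.
Posterior mean = (μ₀/σ₀² + n·x̄/σ²)/(1/σ₀² + n/σ²) = (σ²·μ₀ + σ₀²·n·x̄)/(σ² + n·σ₀²) = (6.2001·9.12 + 16.0801·101.88)/215.2414 = 1694.7855/215.2414 = 7.8739.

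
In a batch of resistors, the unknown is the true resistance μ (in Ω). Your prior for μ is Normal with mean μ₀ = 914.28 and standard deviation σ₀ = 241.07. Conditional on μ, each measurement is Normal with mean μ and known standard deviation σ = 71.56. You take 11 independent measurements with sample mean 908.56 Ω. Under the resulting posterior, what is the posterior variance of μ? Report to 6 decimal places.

461.830814

For Normal data with known variance σ², a Normal(μ₀, σ₀²) prior on μ is conjugate. Posterior precision = 1/σ₀² + n/σ²; posterior mean is the precision-weighted average of μ₀ and x̄.
σ₀² = 241.07² = 58114.7449, σ² = 71.56² = 5120.8336; σ² + n·σ₀² = 5120.8336 + 11·58114.7449 = 644383.0275.
Posterior precision = 1/σ₀² + n/σ² = 1/58114.7449 + 11/5120.8336 = (σ² + n·σ₀²)/(σ₀²σ²) = 644383.0275/(58114.7449·5120.8336); posterior variance σₙ² = σ₀²σ²/(σ² + n·σ₀²) = 58114.7449·5120.8336/644383.0275 = 461.830814.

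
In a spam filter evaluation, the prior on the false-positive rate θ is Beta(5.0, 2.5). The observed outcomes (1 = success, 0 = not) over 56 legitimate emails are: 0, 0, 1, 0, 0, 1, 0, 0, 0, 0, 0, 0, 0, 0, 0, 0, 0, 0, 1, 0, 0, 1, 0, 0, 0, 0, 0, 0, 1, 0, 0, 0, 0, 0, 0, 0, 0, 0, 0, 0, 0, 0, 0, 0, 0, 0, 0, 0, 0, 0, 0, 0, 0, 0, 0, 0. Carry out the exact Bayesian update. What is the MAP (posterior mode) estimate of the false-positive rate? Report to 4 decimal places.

The Beta prior is conjugate to a Binomial/Bernoulli likelihood; the update adds successes to α and failures to β.
Posterior: Beta(α+k, β+n−k) = Beta(5.0+5, 2.5+51) = Beta(10.0, 53.5).
Mode of Beta(a,b) for a,b>1 is (a−1)/(a+b−2) = 9.0/61.5 = 0.1463.

0.1463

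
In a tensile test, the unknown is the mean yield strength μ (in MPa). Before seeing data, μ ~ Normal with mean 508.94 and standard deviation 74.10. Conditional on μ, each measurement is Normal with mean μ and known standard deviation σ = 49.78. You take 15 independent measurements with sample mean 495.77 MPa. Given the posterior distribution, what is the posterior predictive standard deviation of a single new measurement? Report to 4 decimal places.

51.3656

For Normal data with known variance σ², a Normal(μ₀, σ₀²) prior on μ is conjugate. Posterior precision = 1/σ₀² + n/σ²; posterior mean is the precision-weighted average of μ₀ and x̄.
σ₀² = 74.10² = 5490.81, σ² = 49.78² = 2478.0484; σ² + n·σ₀² = 2478.0484 + 15·5490.81 = 84840.1984.
Posterior precision = 1/σ₀² + n/σ² = 1/5490.81 + 15/2478.0484 = (σ² + n·σ₀²)/(σ₀²σ²) = 84840.1984/(5490.81·2478.0484); posterior variance σₙ² = σ₀²σ²/(σ² + n·σ₀²) = 5490.81·2478.0484/84840.1984 = 160.377901.
Predictive variance for one new observation = σₙ² + σ² = 5490.81·2478.0484/84840.1984 + 2478.0484 = σ²·(σ₀² + 84840.1984)/84840.1984 = 2478.0484·90331.0084/84840.1984 = 2638.426301; SD = √(2478.0484·90331.0084/84840.1984) = 51.3656.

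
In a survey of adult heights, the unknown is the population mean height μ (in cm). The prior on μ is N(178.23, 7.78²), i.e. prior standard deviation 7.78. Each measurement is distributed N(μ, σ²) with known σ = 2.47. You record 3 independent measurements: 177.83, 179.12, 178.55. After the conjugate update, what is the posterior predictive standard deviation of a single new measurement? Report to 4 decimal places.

2.8405

For Normal data with known variance σ², a Normal(μ₀, σ₀²) prior on μ is conjugate. Posterior precision = 1/σ₀² + n/σ²; posterior mean is the precision-weighted average of μ₀ and x̄.
σ₀² = 7.78² = 60.5284, σ² = 2.47² = 6.1009; σ² + n·σ₀² = 6.1009 + 3·60.5284 = 187.6861.
Posterior precision = 1/σ₀² + n/σ² = 1/60.5284 + 3/6.1009 = (σ² + n·σ₀²)/(σ₀²σ²) = 187.6861/(60.5284·6.1009); posterior variance σₙ² = σ₀²σ²/(σ² + n·σ₀²) = 60.5284·6.1009/187.6861 = 1.967528.
Predictive variance for one new observation = σₙ² + σ² = 60.5284·6.1009/187.6861 + 6.1009 = σ²·(σ₀² + 187.6861)/187.6861 = 6.1009·248.2145/187.6861 = 8.068428; SD = √(6.1009·248.2145/187.6861) = 2.8405.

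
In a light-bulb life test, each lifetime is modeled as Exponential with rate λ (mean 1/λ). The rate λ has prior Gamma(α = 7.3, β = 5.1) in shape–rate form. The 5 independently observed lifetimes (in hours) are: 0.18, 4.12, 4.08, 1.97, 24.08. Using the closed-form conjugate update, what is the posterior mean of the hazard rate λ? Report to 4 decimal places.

With a Gamma(shape α, rate β) prior on the exponential rate λ, the posterior after n observations with total T = Σxᵢ is Gamma(α+n, β+T).
Sum of observations T = 34.43 hours; n = 5.
Posterior: Gamma(7.3+5, 5.1+34.43) = Gamma(12.3, 39.53).
Posterior mean of λ = α/β = 12.3/39.53 = 0.3112.

0.3112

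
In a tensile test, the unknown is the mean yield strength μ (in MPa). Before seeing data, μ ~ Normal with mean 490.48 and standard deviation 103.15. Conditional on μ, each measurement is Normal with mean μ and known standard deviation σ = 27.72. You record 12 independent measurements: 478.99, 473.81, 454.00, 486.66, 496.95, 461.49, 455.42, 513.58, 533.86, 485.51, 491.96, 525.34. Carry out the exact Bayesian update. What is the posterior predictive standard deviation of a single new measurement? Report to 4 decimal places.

28.8453

For Normal data with known variance σ², a Normal(μ₀, σ₀²) prior on μ is conjugate. Posterior precision = 1/σ₀² + n/σ²; posterior mean is the precision-weighted average of μ₀ and x̄.
σ₀² = 103.15² = 10639.9225, σ² = 27.72² = 768.3984; σ² + n·σ₀² = 768.3984 + 12·10639.9225 = 128447.4684.
Posterior precision = 1/σ₀² + n/σ² = 1/10639.9225 + 12/768.3984 = (σ² + n·σ₀²)/(σ₀²σ²) = 128447.4684/(10639.9225·768.3984); posterior variance σₙ² = σ₀²σ²/(σ² + n·σ₀²) = 10639.9225·768.3984/128447.4684 = 63.650141.
Predictive variance for one new observation = σₙ² + σ² = 10639.9225·768.3984/128447.4684 + 768.3984 = σ²·(σ₀² + 128447.4684)/128447.4684 = 768.3984·139087.3909/128447.4684 = 832.048541; SD = √(768.3984·139087.3909/128447.4684) = 28.8453.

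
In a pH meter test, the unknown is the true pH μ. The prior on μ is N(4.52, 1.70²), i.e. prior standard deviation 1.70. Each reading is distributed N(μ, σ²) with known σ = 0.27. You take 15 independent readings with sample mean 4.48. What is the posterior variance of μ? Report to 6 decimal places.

0.004852

For Normal data with known variance σ², a Normal(μ₀, σ₀²) prior on μ is conjugate. Posterior precision = 1/σ₀² + n/σ²; posterior mean is the precision-weighted average of μ₀ and x̄.
σ₀² = 1.70² = 2.89, σ² = 0.27² = 0.0729; σ² + n·σ₀² = 0.0729 + 15·2.89 = 43.4229.
Posterior precision = 1/σ₀² + n/σ² = 1/2.89 + 15/0.0729 = (σ² + n·σ₀²)/(σ₀²σ²) = 43.4229/(2.89·0.0729); posterior variance σₙ² = σ₀²σ²/(σ² + n·σ₀²) = 2.89·0.0729/43.4229 = 0.004852.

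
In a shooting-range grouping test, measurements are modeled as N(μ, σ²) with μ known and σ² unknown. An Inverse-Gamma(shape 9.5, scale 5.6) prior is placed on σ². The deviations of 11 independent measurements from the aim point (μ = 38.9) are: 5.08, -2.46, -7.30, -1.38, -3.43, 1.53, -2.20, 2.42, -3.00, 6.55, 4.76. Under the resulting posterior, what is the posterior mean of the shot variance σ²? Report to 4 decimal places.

7.0577

With known mean μ and an Inverse-Gamma(α, β) prior on σ², the Normal likelihood is conjugate: posterior is Inv-Gamma(α + n/2, β + Σ(xᵢ−μ)²/2).
Σ(xᵢ−μ)² = (5.08)² + (-2.46)² + (-7.30)² + (-1.38)² + (-3.43)² + (1.53)² + (-2.20)² + (2.42)² + (-3.00)² + (6.55)² + (4.76)² = 186.4147.
Posterior: Inv-Gamma(9.5 + 11/2, 5.6 + 186.4147/2) = Inv-Gamma(15.00, 98.80735).
E[σ²|data] = β/(α−1) = 98.80735/14.00 = 7.0577.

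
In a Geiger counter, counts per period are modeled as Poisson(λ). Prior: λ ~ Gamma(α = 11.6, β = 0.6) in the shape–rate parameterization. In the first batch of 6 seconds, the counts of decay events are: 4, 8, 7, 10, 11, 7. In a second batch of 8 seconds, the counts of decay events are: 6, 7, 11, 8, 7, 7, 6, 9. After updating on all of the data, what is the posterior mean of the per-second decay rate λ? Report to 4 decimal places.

With a Gamma(shape α, rate β) prior, the Poisson likelihood is conjugate: the posterior is Gamma(α + ΣXᵢ, β + n).
Batch 1: sum of counts S = 47 over n = 6 seconds.
After batch 1: Gamma(α+S, β+n) = Gamma(11.6+47, 0.6+6) = Gamma(58.6, 6.6).
Batch 2: sum of counts S = 61 over n = 8 seconds.
After batch 2: Gamma(α+S, β+n) = Gamma(58.6+61, 6.6+8) = Gamma(119.6, 14.6).
Posterior mean = α/β = 119.6/14.6 = 8.1918.

8.1918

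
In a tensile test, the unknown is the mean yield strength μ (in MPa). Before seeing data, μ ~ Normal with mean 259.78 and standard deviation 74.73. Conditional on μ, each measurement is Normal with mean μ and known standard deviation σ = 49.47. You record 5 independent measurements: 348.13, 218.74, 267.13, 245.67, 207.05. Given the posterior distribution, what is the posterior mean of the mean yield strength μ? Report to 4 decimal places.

257.5403

For Normal data with known variance σ², a Normal(μ₀, σ₀²) prior on μ is conjugate. Posterior precision = 1/σ₀² + n/σ²; posterior mean is the precision-weighted average of μ₀ and x̄.
Σxᵢ = 348.13 + 218.74 + 267.13 + 245.67 + 207.05 = 1286.72, so n·x̄ = 1286.72.
σ₀² = 74.73² = 5584.5729, σ² = 49.47² = 2447.2809; σ² + n·σ₀² = 2447.2809 + 5·5584.5729 = 30370.1454.
Posterior mean = (μ₀/σ₀² + n·x̄/σ²)/(1/σ₀² + n/σ²) = (σ²·μ₀ + σ₀²·n·x̄)/(σ² + n·σ₀²) = (2447.2809·259.78 + 5584.5729·1286.72)/30370.1454 = 7821536.27409/30370.1454 = 257.5403.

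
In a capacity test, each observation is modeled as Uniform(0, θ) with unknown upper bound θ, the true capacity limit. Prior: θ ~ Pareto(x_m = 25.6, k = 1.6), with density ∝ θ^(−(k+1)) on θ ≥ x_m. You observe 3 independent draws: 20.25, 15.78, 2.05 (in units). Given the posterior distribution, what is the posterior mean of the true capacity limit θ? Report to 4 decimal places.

A Pareto(scale x_m, shape k) prior on the upper bound θ of Uniform(0, θ) is conjugate: posterior is Pareto(max(x_m, max xᵢ), k + n).
Sample maximum = 20.25; prior scale x_m = 25.6 → posterior scale = max = 25.60.
Posterior shape = 1.6 + 3 = 4.6.
E[θ|data] = k·x_m/(k−1) = 4.6·25.60/3.6 = 32.7111.

32.7111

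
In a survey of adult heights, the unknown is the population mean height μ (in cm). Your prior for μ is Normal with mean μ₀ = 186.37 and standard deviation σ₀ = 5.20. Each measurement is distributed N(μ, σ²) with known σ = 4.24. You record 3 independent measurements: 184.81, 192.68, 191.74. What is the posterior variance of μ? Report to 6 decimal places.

For Normal data with known variance σ², a Normal(μ₀, σ₀²) prior on μ is conjugate. Posterior precision = 1/σ₀² + n/σ²; posterior mean is the precision-weighted average of μ₀ and x̄.
σ₀² = 5.20² = 27.04, σ² = 4.24² = 17.9776; σ² + n·σ₀² = 17.9776 + 3·27.04 = 99.0976.
Posterior precision = 1/σ₀² + n/σ² = 1/27.04 + 3/17.9776 = (σ² + n·σ₀²)/(σ₀²σ²) = 99.0976/(27.04·17.9776); posterior variance σₙ² = σ₀²σ²/(σ² + n·σ₀²) = 27.04·17.9776/99.0976 = 4.905409.

4.905409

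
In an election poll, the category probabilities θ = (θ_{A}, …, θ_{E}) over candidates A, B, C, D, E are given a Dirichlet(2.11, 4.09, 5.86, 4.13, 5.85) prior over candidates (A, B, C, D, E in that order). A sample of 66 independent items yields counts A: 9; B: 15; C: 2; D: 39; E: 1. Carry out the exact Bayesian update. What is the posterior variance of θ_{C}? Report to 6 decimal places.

0.000913

The Dirichlet prior is conjugate to the Multinomial likelihood: each posterior αⱼ = prior αⱼ + observed count nⱼ.
Posterior concentration: (11.11, 19.09, 7.86, 43.13, 6.85), total = 88.04.
Var[θ_j] = α_j(Σα−α_j)/((Σα)²(Σα+1)) = 7.86·80.18/(88.04²·89.04) = 0.000913.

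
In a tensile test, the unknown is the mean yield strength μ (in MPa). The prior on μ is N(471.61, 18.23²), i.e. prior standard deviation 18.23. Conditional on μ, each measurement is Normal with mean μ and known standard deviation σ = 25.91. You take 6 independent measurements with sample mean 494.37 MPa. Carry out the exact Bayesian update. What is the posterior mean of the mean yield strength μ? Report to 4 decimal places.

488.6373

For Normal data with known variance σ², a Normal(μ₀, σ₀²) prior on μ is conjugate. Posterior precision = 1/σ₀² + n/σ²; posterior mean is the precision-weighted average of μ₀ and x̄.
n·x̄ = 6·494.37 = 2966.22.
σ₀² = 18.23² = 332.3329, σ² = 25.91² = 671.3281; σ² + n·σ₀² = 671.3281 + 6·332.3329 = 2665.3255.
Posterior mean = (μ₀/σ₀² + n·x̄/σ²)/(1/σ₀² + n/σ²) = (σ²·μ₀ + σ₀²·n·x̄)/(σ² + n·σ₀²) = (671.3281·471.61 + 332.3329·2966.22)/2665.3255 = 1302377.539879/2665.3255 = 488.6373.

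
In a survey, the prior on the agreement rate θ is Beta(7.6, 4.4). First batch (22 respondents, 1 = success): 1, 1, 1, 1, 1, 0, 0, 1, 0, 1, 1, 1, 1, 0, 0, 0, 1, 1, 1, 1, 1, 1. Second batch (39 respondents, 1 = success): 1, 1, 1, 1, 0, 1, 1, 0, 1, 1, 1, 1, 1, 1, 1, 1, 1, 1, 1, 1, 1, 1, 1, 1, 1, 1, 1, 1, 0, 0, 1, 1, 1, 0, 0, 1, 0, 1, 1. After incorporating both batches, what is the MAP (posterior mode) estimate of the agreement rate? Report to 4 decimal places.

0.7690

The Beta prior is conjugate to a Binomial/Bernoulli likelihood; the update adds successes to α and failures to β.
After batch 1: Beta(7.6+16, 4.4+6) = Beta(23.6, 10.4).
After batch 2: Beta(23.6+32, 10.4+7) = Beta(55.6, 17.4).
Mode of Beta(a,b) for a,b>1 is (a−1)/(a+b−2) = 54.6/71.0 = 0.7690.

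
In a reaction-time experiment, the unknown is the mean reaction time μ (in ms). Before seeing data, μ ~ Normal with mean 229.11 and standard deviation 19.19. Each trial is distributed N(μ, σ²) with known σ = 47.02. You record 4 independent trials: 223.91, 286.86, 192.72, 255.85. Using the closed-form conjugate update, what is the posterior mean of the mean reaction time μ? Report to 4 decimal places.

For Normal data with known variance σ², a Normal(μ₀, σ₀²) prior on μ is conjugate. Posterior precision = 1/σ₀² + n/σ²; posterior mean is the precision-weighted average of μ₀ and x̄.
Σxᵢ = 223.91 + 286.86 + 192.72 + 255.85 = 959.34, so n·x̄ = 959.34.
σ₀² = 19.19² = 368.2561, σ² = 47.02² = 2210.8804; σ² + n·σ₀² = 2210.8804 + 4·368.2561 = 3683.9048.
Posterior mean = (μ₀/σ₀² + n·x̄/σ²)/(1/σ₀² + n/σ²) = (σ²·μ₀ + σ₀²·n·x̄)/(σ² + n·σ₀²) = (2210.8804·229.11 + 368.2561·959.34)/3683.9048 = 859817.615418/3683.9048 = 233.3984.

233.3984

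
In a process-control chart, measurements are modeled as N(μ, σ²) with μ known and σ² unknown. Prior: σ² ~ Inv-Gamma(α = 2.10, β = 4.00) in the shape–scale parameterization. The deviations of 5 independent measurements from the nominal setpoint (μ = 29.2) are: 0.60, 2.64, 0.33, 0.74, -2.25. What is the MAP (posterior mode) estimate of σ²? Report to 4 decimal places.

With known mean μ and an Inverse-Gamma(α, β) prior on σ², the Normal likelihood is conjugate: posterior is Inv-Gamma(α + n/2, β + Σ(xᵢ−μ)²/2).
Σ(xᵢ−μ)² = (0.60)² + (2.64)² + (0.33)² + (0.74)² + (-2.25)² = 13.0486.
Posterior: Inv-Gamma(2.10 + 5/2, 4.00 + 13.0486/2) = Inv-Gamma(4.60, 10.52430).
Mode = β/(α+1) = 10.52430/5.60 = 1.8793.

1.8793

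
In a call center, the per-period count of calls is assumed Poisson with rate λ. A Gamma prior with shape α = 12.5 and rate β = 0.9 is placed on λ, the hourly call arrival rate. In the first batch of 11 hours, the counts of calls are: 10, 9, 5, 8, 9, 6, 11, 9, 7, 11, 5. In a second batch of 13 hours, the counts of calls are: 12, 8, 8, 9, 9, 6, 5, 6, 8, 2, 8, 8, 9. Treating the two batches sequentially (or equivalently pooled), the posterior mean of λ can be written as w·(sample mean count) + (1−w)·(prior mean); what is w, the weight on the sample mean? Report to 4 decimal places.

With a Gamma(shape α, rate β) prior, the Poisson likelihood is conjugate: the posterior is Gamma(α + ΣXᵢ, β + n).
Total number of hours: n = 11 + 13 = 24.
Posterior mean = (α₀+S)/(β₀+n) = [n/(β₀+n)]·(S/n) + [β₀/(β₀+n)]·(α₀/β₀), so only n and β₀ enter the weight.
Weight on data w = n/(β₀+n) = 24/(0.9+24) = 24/24.9 = 0.9639.

0.9639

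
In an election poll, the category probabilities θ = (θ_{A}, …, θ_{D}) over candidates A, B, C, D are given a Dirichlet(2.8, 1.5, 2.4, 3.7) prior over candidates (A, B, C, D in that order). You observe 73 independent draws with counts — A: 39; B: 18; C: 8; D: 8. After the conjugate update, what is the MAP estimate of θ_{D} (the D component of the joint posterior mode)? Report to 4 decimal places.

The Dirichlet prior is conjugate to the Multinomial likelihood: each posterior αⱼ = prior αⱼ + observed count nⱼ.
Posterior concentration: (41.8, 19.5, 10.4, 11.7), total = 83.4.
Joint mode component: (α_{D}−1)/(Σα−K) = 10.7/79.4 = 0.1348.

0.1348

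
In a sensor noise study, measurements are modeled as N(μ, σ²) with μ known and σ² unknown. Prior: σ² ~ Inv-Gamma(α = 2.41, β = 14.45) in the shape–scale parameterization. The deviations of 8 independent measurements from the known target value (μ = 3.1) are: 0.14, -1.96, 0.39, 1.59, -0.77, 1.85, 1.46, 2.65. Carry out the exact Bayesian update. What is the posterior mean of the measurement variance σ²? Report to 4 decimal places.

4.4927

With known mean μ and an Inverse-Gamma(α, β) prior on σ², the Normal likelihood is conjugate: posterior is Inv-Gamma(α + n/2, β + Σ(xᵢ−μ)²/2).
Σ(xᵢ−μ)² = (0.14)² + (-1.96)² + (0.39)² + (1.59)² + (-0.77)² + (1.85)² + (1.46)² + (2.65)² = 19.7109.
Posterior: Inv-Gamma(2.41 + 8/2, 14.45 + 19.7109/2) = Inv-Gamma(6.41, 24.30545).
E[σ²|data] = β/(α−1) = 24.30545/5.41 = 4.4927.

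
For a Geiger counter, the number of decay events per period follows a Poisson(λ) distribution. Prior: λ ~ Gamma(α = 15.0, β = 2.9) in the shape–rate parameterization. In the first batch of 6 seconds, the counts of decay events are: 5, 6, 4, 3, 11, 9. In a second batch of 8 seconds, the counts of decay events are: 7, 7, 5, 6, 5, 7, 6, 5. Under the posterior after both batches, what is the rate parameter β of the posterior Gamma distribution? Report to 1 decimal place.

With a Gamma(shape α, rate β) prior, the Poisson likelihood is conjugate: the posterior is Gamma(α + ΣXᵢ, β + n).
Batch 1: sum of counts S = 38 over n = 6 seconds.
After batch 1: Gamma(α+S, β+n) = Gamma(15.0+38, 2.9+6) = Gamma(53.0, 8.9).
Batch 2: sum of counts S = 48 over n = 8 seconds.
After batch 2: Gamma(α+S, β+n) = Gamma(53.0+48, 8.9+8) = Gamma(101.0, 16.9).
Posterior β = 16.9.

16.9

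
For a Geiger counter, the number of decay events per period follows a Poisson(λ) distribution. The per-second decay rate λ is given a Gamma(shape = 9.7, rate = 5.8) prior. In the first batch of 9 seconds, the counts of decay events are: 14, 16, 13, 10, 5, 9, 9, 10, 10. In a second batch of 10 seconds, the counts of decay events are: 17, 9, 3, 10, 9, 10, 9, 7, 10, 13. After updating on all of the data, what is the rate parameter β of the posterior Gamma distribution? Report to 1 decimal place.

With a Gamma(shape α, rate β) prior, the Poisson likelihood is conjugate: the posterior is Gamma(α + ΣXᵢ, β + n).
Batch 1: sum of counts S = 96 over n = 9 seconds.
After batch 1: Gamma(α+S, β+n) = Gamma(9.7+96, 5.8+9) = Gamma(105.7, 14.8).
Batch 2: sum of counts S = 97 over n = 10 seconds.
After batch 2: Gamma(α+S, β+n) = Gamma(105.7+97, 14.8+10) = Gamma(202.7, 24.8).
Posterior β = 24.8.

24.8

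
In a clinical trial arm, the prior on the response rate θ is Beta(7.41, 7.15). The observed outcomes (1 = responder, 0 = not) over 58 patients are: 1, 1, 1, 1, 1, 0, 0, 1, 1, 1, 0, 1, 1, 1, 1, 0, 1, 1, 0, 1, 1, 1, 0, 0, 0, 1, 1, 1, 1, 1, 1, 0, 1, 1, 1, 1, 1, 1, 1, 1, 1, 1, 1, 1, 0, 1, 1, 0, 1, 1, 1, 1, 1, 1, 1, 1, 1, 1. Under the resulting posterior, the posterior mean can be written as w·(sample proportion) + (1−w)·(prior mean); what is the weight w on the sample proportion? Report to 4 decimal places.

The Beta prior is conjugate to a Binomial/Bernoulli likelihood; the update adds successes to α and failures to β.
Posterior mean = (α₀+k)/(α₀+β₀+n) = [n/(α₀+β₀+n)]·(k/n) + [(α₀+β₀)/(α₀+β₀+n)]·α₀/(α₀+β₀), so only n and the prior enter the weight.
The weight on the data is w = n/(α₀+β₀+n) = 58/(7.41+7.15+58) = 58/72.56 = 0.7993.

0.7993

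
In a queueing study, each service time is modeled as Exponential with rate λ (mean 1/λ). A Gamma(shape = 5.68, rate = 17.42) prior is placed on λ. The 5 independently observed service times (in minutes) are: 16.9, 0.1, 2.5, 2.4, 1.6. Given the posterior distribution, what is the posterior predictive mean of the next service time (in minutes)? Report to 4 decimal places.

4.2273

With a Gamma(shape α, rate β) prior on the exponential rate λ, the posterior after n observations with total T = Σxᵢ is Gamma(α+n, β+T).
Sum of observations T = 23.5 minutes; n = 5.
Posterior: Gamma(5.68+5, 17.42+23.5) = Gamma(10.68, 40.92).
The predictive distribution for the next observation is Lomax; its mean is β/(α−1) = 40.92/9.68 = 4.2273.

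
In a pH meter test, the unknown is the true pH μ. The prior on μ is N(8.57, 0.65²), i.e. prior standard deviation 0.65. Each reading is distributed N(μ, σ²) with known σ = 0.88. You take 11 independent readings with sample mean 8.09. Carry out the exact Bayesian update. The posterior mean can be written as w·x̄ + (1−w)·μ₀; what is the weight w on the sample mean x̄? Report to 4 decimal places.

0.8572

For Normal data with known variance σ², a Normal(μ₀, σ₀²) prior on μ is conjugate. Posterior precision = 1/σ₀² + n/σ²; posterior mean is the precision-weighted average of μ₀ and x̄.
σ₀² = 0.65² = 0.4225, σ² = 0.88² = 0.7744. Prior precision 1/σ₀² = 1/0.4225; data precision n/σ² = 11/0.7744.
w = (n/σ²)/(1/σ₀² + n/σ²) = n·σ₀²/(σ² + n·σ₀²) = 11·0.4225/(0.7744 + 11·0.4225) = 4.6475/5.4219 = 0.8572.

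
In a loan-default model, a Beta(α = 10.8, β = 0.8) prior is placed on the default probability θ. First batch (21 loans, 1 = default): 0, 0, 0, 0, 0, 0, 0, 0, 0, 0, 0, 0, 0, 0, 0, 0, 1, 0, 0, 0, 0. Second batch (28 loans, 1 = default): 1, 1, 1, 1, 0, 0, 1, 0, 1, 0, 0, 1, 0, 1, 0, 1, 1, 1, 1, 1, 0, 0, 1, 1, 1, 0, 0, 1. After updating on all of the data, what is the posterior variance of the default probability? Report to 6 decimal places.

0.004048

The Beta prior is conjugate to a Binomial/Bernoulli likelihood; the update adds successes to α and failures to β.
After batch 1: Beta(10.8+1, 0.8+20) = Beta(11.8, 20.8).
After batch 2: Beta(11.8+17, 20.8+11) = Beta(28.8, 31.8).
Var = αβ/((α+β)²(α+β+1)) = 28.8·31.8/(60.6²·61.6) = 0.004048.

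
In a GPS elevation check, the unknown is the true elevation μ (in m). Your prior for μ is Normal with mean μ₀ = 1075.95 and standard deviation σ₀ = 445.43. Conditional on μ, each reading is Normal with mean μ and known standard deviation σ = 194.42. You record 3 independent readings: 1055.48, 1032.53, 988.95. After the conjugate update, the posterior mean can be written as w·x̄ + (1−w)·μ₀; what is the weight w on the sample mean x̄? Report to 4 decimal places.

For Normal data with known variance σ², a Normal(μ₀, σ₀²) prior on μ is conjugate. Posterior precision = 1/σ₀² + n/σ²; posterior mean is the precision-weighted average of μ₀ and x̄.
σ₀² = 445.43² = 198407.8849, σ² = 194.42² = 37799.1364. Prior precision 1/σ₀² = 1/198407.8849; data precision n/σ² = 3/37799.1364.
w = (n/σ²)/(1/σ₀² + n/σ²) = n·σ₀²/(σ² + n·σ₀²) = 3·198407.8849/(37799.1364 + 3·198407.8849) = 595223.6547/633022.7911 = 0.9403.

0.9403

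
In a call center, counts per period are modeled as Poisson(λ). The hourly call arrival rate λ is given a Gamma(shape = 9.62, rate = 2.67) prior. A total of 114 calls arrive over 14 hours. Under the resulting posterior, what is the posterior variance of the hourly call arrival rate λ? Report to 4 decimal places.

0.4449

With a Gamma(shape α, rate β) prior, the Poisson likelihood is conjugate: the posterior is Gamma(α + ΣXᵢ, β + n).
Posterior: Gamma(α+S, β+n) = Gamma(9.62+114, 2.67+14) = Gamma(123.62, 16.67).
Var = α/β² = 123.62/16.67² = 0.4449.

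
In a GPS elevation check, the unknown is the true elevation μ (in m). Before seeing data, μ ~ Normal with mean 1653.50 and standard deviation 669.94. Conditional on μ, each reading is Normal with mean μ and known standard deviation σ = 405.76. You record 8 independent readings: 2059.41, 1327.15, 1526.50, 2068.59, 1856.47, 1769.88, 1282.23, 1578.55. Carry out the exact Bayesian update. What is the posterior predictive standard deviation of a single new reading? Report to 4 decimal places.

For Normal data with known variance σ², a Normal(μ₀, σ₀²) prior on μ is conjugate. Posterior precision = 1/σ₀² + n/σ²; posterior mean is the precision-weighted average of μ₀ and x̄.
σ₀² = 669.94² = 448819.6036, σ² = 405.76² = 164641.1776; σ² + n·σ₀² = 164641.1776 + 8·448819.6036 = 3755198.0064.
Posterior precision = 1/σ₀² + n/σ² = 1/448819.6036 + 8/164641.1776 = (σ² + n·σ₀²)/(σ₀²σ²) = 3755198.0064/(448819.6036·164641.1776); posterior variance σₙ² = σ₀²σ²/(σ² + n·σ₀²) = 448819.6036·164641.1776/3755198.0064 = 19677.840673.
Predictive variance for one new observation = σₙ² + σ² = 448819.6036·164641.1776/3755198.0064 + 164641.1776 = σ²·(σ₀² + 3755198.0064)/3755198.0064 = 164641.1776·4204017.61/3755198.0064 = 184319.018273; SD = √(164641.1776·4204017.61/3755198.0064) = 429.3239.

429.3239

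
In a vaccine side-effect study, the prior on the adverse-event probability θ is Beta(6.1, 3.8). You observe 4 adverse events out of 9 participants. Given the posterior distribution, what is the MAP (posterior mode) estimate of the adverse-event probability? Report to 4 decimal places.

The Beta prior is conjugate to a Binomial/Bernoulli likelihood; the update adds successes to α and failures to β.
Posterior: Beta(α+k, β+n−k) = Beta(6.1+4, 3.8+5) = Beta(10.1, 8.8).
Mode of Beta(a,b) for a,b>1 is (a−1)/(a+b−2) = 9.1/16.9 = 0.5385.

0.5385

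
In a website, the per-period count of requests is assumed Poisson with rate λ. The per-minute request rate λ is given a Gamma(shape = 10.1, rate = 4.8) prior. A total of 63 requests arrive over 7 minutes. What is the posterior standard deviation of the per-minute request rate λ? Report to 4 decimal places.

0.7246

With a Gamma(shape α, rate β) prior, the Poisson likelihood is conjugate: the posterior is Gamma(α + ΣXᵢ, β + n).
Posterior: Gamma(α+S, β+n) = Gamma(10.1+63, 4.8+7) = Gamma(73.1, 11.8).
SD = √α/β = √73.1/11.8 = 0.7246.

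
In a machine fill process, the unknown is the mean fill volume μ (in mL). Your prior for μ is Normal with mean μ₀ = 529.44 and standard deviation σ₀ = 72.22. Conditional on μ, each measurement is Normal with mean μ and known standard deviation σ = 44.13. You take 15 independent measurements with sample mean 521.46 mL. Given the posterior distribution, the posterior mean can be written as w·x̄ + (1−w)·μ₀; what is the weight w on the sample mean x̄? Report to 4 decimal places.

0.9757

For Normal data with known variance σ², a Normal(μ₀, σ₀²) prior on μ is conjugate. Posterior precision = 1/σ₀² + n/σ²; posterior mean is the precision-weighted average of μ₀ and x̄.
σ₀² = 72.22² = 5215.7284, σ² = 44.13² = 1947.4569. Prior precision 1/σ₀² = 1/5215.7284; data precision n/σ² = 15/1947.4569.
w = (n/σ²)/(1/σ₀² + n/σ²) = n·σ₀²/(σ² + n·σ₀²) = 15·5215.7284/(1947.4569 + 15·5215.7284) = 78235.926/80183.3829 = 0.9757.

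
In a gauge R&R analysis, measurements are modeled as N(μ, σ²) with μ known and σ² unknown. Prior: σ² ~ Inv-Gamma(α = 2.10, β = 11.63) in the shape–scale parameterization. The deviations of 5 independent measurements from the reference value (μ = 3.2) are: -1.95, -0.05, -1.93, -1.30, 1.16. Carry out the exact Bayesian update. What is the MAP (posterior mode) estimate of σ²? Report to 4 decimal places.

With known mean μ and an Inverse-Gamma(α, β) prior on σ², the Normal likelihood is conjugate: posterior is Inv-Gamma(α + n/2, β + Σ(xᵢ−μ)²/2).
Σ(xᵢ−μ)² = (-1.95)² + (-0.05)² + (-1.93)² + (-1.30)² + (1.16)² = 10.5655.
Posterior: Inv-Gamma(2.10 + 5/2, 11.63 + 10.5655/2) = Inv-Gamma(4.60, 16.91275).
Mode = β/(α+1) = 16.91275/5.60 = 3.0201.

3.0201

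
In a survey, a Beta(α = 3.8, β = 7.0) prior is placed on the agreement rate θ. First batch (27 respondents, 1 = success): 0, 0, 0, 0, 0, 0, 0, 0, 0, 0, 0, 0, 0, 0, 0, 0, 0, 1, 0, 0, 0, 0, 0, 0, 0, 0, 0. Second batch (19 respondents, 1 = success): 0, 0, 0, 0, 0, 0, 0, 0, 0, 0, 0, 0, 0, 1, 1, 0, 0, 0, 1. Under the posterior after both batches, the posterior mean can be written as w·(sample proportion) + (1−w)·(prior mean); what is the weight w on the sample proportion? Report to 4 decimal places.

0.8099

The Beta prior is conjugate to a Binomial/Bernoulli likelihood; the update adds successes to α and failures to β.
Total number of respondents: n = 27 + 19 = 46.
Posterior mean = (α₀+k)/(α₀+β₀+n) = [n/(α₀+β₀+n)]·(k/n) + [(α₀+β₀)/(α₀+β₀+n)]·α₀/(α₀+β₀), so only n and the prior enter the weight.
The weight on the data is w = n/(α₀+β₀+n) = 46/(3.8+7.0+46) = 46/56.8 = 0.8099.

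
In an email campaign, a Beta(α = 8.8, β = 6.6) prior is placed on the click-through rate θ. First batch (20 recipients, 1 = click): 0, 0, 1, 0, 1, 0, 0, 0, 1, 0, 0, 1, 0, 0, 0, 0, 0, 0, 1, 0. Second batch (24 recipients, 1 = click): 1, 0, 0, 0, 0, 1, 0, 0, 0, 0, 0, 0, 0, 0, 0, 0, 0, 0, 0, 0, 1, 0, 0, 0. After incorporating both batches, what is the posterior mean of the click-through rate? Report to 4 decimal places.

The Beta prior is conjugate to a Binomial/Bernoulli likelihood; the update adds successes to α and failures to β.
After batch 1: Beta(8.8+5, 6.6+15) = Beta(13.8, 21.6).
After batch 2: Beta(13.8+3, 21.6+21) = Beta(16.8, 42.6).
Posterior mean = α/(α+β) = 16.8/59.4 = 0.2828.

0.2828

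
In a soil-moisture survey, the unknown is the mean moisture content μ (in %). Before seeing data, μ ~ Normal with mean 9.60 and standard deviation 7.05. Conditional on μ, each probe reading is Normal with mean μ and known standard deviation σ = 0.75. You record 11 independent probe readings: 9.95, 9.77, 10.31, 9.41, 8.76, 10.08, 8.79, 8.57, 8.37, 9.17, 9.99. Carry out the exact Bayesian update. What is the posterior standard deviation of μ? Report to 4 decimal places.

For Normal data with known variance σ², a Normal(μ₀, σ₀²) prior on μ is conjugate. Posterior precision = 1/σ₀² + n/σ²; posterior mean is the precision-weighted average of μ₀ and x̄.
σ₀² = 7.05² = 49.7025, σ² = 0.75² = 0.5625; σ² + n·σ₀² = 0.5625 + 11·49.7025 = 547.29.
Posterior precision = 1/σ₀² + n/σ² = 1/49.7025 + 11/0.5625 = (σ² + n·σ₀²)/(σ₀²σ²) = 547.29/(49.7025·0.5625); posterior variance σₙ² = σ₀²σ²/(σ² + n·σ₀²) = 49.7025·0.5625/547.29 = 0.051084.
Posterior SD = √σₙ² = √(49.7025·0.5625/547.29) = 0.2260.

0.2260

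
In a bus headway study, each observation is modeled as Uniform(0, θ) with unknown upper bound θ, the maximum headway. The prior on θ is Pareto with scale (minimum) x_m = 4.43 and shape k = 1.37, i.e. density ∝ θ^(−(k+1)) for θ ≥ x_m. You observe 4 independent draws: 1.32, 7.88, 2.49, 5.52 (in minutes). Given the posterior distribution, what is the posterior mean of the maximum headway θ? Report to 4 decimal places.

A Pareto(scale x_m, shape k) prior on the upper bound θ of Uniform(0, θ) is conjugate: posterior is Pareto(max(x_m, max xᵢ), k + n).
Sample maximum = 7.88; prior scale x_m = 4.43 → posterior scale = max = 7.88.
Posterior shape = 1.37 + 4 = 5.37.
E[θ|data] = k·x_m/(k−1) = 5.37·7.88/4.37 = 9.6832.

9.6832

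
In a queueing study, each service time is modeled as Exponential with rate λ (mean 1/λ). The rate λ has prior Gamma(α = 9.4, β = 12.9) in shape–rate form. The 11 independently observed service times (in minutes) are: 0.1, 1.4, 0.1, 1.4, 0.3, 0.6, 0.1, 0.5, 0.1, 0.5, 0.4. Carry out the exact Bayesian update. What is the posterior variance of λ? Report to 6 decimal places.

With a Gamma(shape α, rate β) prior on the exponential rate λ, the posterior after n observations with total T = Σxᵢ is Gamma(α+n, β+T).
Sum of observations T = 5.5 minutes; n = 11.
Posterior: Gamma(9.4+11, 12.9+5.5) = Gamma(20.4, 18.4).
Var = α/β² = 0.060255.

0.060255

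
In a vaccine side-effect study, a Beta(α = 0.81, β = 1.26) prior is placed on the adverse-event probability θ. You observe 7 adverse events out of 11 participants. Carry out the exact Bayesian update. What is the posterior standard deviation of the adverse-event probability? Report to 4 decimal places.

The Beta prior is conjugate to a Binomial/Bernoulli likelihood; the update adds successes to α and failures to β.
Posterior: Beta(α+k, β+n−k) = Beta(0.81+7, 1.26+4) = Beta(7.81, 5.26).
Var = αβ/((α+β)²(α+β+1)) = 7.81·5.26/(13.07²·14.07) = 0.01709195; SD = √0.01709195 = 0.1307.

0.1307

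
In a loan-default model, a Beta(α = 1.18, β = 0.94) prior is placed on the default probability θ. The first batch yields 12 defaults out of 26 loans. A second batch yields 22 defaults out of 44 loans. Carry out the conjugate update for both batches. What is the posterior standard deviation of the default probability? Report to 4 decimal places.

The Beta prior is conjugate to a Binomial/Bernoulli likelihood; the update adds successes to α and failures to β.
After batch 1: Beta(1.18+12, 0.94+14) = Beta(13.18, 14.94).
After batch 2: Beta(13.18+22, 14.94+22) = Beta(35.18, 36.94).
Var = αβ/((α+β)²(α+β+1)) = 35.18·36.94/(72.12²·73.12) = 0.00341700; SD = √0.00341700 = 0.0585.

0.0585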